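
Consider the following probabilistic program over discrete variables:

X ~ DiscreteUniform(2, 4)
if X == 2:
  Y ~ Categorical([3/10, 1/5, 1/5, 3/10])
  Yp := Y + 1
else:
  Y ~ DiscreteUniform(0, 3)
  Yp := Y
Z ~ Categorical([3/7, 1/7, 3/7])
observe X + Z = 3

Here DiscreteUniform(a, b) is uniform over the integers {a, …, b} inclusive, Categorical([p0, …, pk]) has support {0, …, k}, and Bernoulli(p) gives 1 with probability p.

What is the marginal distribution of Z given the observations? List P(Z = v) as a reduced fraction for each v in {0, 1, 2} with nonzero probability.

Enumerate traces; 8 have nonzero weight after conditioning:
  (X=2, Y=0, Z=1) weight 1/70
  (X=2, Y=1, Z=1) weight 1/105
  (X=2, Y=2, Z=1) weight 1/105
  (X=2, Y=3, Z=1) weight 1/70
  (X=3, Y=0, Z=0) weight 1/28
  (X=3, Y=1, Z=0) weight 1/28
  (X=3, Y=2, Z=0) weight 1/28
  (X=3, Y=3, Z=0) weight 1/28
Group by Z:
  weight(Z=0) = 1/7
  weight(Z=1) = 1/21
Total weight = 1/7 + 1/21 = 4/21
P(Z=0 | obs) = 1/7 / 4/21 = 3/4
P(Z=1 | obs) = 1/21 / 4/21 = 1/4

P(Z=0) = 3/4, P(Z=1) = 1/4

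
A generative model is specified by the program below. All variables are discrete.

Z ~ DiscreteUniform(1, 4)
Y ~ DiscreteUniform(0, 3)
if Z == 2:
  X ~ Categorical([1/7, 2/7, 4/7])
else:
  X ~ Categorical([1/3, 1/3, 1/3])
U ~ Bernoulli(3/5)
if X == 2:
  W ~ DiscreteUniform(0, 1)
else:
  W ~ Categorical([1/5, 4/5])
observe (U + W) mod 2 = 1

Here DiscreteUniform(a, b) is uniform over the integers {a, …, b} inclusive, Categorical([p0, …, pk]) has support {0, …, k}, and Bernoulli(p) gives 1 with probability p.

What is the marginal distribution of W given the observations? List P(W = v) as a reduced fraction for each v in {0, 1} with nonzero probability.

P(W=0) = 267/649, P(W=1) = 382/649

Enumerate traces; 96 have nonzero weight after conditioning:
  (Z=1, Y=0, X=0, U=0, W=1) weight 1/150
  (Z=1, Y=0, X=0, U=1, W=0) weight 1/400
  (Z=1, Y=0, X=1, U=0, W=1) weight 1/150
  (Z=1, Y=0, X=1, U=1, W=0) weight 1/400
  (Z=1, Y=0, X=2, U=0, W=1) weight 1/240
  (Z=1, Y=0, X=2, U=1, W=0) weight 1/160
  (Z=1, Y=1, X=0, U=0, W=1) weight 1/150
  (Z=1, Y=1, X=0, U=1, W=0) weight 1/400
  … 88 more
Group by W:
  weight(W=0) = 267/1400
  weight(W=1) = 191/700
Total weight = 267/1400 + 191/700 = 649/1400
P(W=0 | obs) = 267/1400 / 649/1400 = 267/649
P(W=1 | obs) = 191/700 / 649/1400 = 382/649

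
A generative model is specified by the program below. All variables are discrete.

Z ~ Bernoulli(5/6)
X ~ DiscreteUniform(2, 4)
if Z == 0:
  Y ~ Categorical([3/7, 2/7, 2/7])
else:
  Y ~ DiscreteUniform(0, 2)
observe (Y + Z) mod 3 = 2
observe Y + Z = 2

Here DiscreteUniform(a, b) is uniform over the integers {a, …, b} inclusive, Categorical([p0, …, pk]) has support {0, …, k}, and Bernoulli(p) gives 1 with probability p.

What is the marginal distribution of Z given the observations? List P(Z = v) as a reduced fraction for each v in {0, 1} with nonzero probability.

Enumerate traces; 6 have nonzero weight after conditioning:
  (Z=0, X=2, Y=2) weight 1/63
  (Z=0, X=3, Y=2) weight 1/63
  (Z=0, X=4, Y=2) weight 1/63
  (Z=1, X=2, Y=1) weight 5/54
  (Z=1, X=3, Y=1) weight 5/54
  (Z=1, X=4, Y=1) weight 5/54
Group by Z:
  weight(Z=0) = 1/21
  weight(Z=1) = 5/18
Total weight = 1/21 + 5/18 = 41/126
P(Z=0 | obs) = 1/21 / 41/126 = 6/41
P(Z=1 | obs) = 5/18 / 41/126 = 35/41

P(Z=0) = 6/41, P(Z=1) = 35/41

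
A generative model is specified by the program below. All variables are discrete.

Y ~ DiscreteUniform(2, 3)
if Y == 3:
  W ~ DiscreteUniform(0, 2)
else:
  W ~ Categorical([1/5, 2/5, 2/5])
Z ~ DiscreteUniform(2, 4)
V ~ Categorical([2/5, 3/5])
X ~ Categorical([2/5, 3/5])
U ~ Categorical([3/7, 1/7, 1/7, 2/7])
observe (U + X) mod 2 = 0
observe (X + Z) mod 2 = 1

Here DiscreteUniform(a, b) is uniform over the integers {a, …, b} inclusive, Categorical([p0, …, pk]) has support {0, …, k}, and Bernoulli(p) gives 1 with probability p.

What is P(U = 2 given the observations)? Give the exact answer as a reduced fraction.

Enumerate traces; 72 have nonzero weight after conditioning:
  (Y=2, W=0, Z=2, V=0, X=1, U=1) weight 1/875
  (Y=2, W=0, Z=2, V=0, X=1, U=3) weight 2/875
  (Y=2, W=0, Z=2, V=1, X=1, U=1) weight 3/1750
  (Y=2, W=0, Z=2, V=1, X=1, U=3) weight 3/875
  (Y=2, W=0, Z=3, V=0, X=0, U=0) weight 2/875
  (Y=2, W=0, Z=3, V=0, X=0, U=2) weight 2/2625
  (Y=2, W=0, Z=3, V=1, X=0, U=0) weight 3/875
  (Y=2, W=0, Z=3, V=1, X=0, U=2) weight 1/875
  … 64 more
Group by U:
  weight(U=0) = 2/35
  weight(U=1) = 2/35
  weight(U=2) = 2/105
  weight(U=3) = 4/35
Total weight = 2/35 + 2/35 + 2/105 + 4/35 = 26/105
P(U=0 | obs) = 2/35 / 26/105 = 3/13
P(U=1 | obs) = 2/35 / 26/105 = 3/13
P(U=2 | obs) = 2/105 / 26/105 = 1/13
P(U=3 | obs) = 4/35 / 26/105 = 6/13

P(U = 2 | obs) = 1/13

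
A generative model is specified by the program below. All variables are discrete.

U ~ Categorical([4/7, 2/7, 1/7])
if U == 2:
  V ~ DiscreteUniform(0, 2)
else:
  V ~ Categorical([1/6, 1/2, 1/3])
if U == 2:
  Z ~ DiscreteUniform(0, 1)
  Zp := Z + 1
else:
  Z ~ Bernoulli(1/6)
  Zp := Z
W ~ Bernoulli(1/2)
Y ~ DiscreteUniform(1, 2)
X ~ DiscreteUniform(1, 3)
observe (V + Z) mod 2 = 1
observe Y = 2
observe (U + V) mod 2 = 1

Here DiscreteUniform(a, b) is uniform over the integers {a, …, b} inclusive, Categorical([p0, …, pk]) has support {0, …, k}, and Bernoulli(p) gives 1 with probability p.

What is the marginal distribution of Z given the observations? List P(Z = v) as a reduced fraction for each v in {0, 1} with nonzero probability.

Enumerate traces; 24 have nonzero weight after conditioning:
  (U=0, V=1, Z=0, W=0, Y=2, X=1) weight 5/252
  (U=0, V=1, Z=0, W=0, Y=2, X=2) weight 5/252
  (U=0, V=1, Z=0, W=0, Y=2, X=3) weight 5/252
  (U=0, V=1, Z=0, W=1, Y=2, X=1) weight 5/252
  (U=0, V=1, Z=0, W=1, Y=2, X=2) weight 5/252
  (U=0, V=1, Z=0, W=1, Y=2, X=3) weight 5/252
  (U=1, V=0, Z=1, W=0, Y=2, X=1) weight 1/1512
  (U=1, V=0, Z=1, W=0, Y=2, X=2) weight 1/1512
  … 16 more
Group by Z:
  weight(Z=0) = 11/84
  weight(Z=1) = 1/84
Total weight = 11/84 + 1/84 = 1/7
P(Z=0 | obs) = 11/84 / 1/7 = 11/12
P(Z=1 | obs) = 1/84 / 1/7 = 1/12

P(Z=0) = 11/12, P(Z=1) = 1/12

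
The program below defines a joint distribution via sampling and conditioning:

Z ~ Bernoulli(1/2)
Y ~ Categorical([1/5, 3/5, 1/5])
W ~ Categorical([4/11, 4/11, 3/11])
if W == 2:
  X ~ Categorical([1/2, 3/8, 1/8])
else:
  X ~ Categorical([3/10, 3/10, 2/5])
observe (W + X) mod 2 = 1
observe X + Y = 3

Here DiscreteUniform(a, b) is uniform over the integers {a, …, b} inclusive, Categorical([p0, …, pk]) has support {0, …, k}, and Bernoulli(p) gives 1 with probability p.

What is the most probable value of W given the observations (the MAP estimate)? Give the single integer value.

Enumerate traces; 6 have nonzero weight after conditioning:
  (Z=0, Y=1, W=1, X=2) weight 12/275
  (Z=0, Y=2, W=0, X=1) weight 3/275
  (Z=0, Y=2, W=2, X=1) weight 9/880
  (Z=1, Y=1, W=1, X=2) weight 12/275
  (Z=1, Y=2, W=0, X=1) weight 3/275
  (Z=1, Y=2, W=2, X=1) weight 9/880
Group by W:
  weight(W=0) = 6/275
  weight(W=1) = 24/275
  weight(W=2) = 9/440
Total weight = 6/275 + 24/275 + 9/440 = 57/440
P(W=0 | obs) = 6/275 / 57/440 = 16/95
P(W=1 | obs) = 24/275 / 57/440 = 64/95
P(W=2 | obs) = 9/440 / 57/440 = 3/19
argmax = 1

argmax_v P(W = v | obs) = 1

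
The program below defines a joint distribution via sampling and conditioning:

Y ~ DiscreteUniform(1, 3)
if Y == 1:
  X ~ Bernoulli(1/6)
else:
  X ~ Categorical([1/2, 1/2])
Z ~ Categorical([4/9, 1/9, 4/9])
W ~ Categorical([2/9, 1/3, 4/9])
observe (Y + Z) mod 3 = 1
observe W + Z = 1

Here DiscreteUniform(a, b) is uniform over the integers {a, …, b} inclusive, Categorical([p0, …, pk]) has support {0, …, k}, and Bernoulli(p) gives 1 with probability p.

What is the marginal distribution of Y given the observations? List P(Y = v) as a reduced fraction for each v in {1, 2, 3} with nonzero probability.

Enumerate traces; 4 have nonzero weight after conditioning:
  (Y=1, X=0, Z=0, W=1) weight 10/243
  (Y=1, X=1, Z=0, W=1) weight 2/243
  (Y=3, X=0, Z=1, W=0) weight 1/243
  (Y=3, X=1, Z=1, W=0) weight 1/243
Group by Y:
  weight(Y=1) = 4/81
  weight(Y=3) = 2/243
Total weight = 4/81 + 2/243 = 14/243
P(Y=1 | obs) = 4/81 / 14/243 = 6/7
P(Y=3 | obs) = 2/243 / 14/243 = 1/7

P(Y=1) = 6/7, P(Y=3) = 1/7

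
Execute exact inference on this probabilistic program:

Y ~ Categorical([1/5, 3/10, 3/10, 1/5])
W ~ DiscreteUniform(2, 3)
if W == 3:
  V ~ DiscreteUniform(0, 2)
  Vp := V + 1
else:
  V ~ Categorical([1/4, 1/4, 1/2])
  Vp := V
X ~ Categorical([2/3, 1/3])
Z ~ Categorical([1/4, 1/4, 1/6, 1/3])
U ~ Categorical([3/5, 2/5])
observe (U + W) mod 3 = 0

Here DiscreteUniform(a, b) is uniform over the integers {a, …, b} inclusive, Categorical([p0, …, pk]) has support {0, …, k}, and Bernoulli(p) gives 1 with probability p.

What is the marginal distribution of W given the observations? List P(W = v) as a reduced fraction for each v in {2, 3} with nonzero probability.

P(W=2) = 2/5, P(W=3) = 3/5

Enumerate traces; 192 have nonzero weight after conditioning:
  (Y=0, W=2, V=0, X=0, Z=0, U=1) weight 1/600
  (Y=0, W=2, V=0, X=0, Z=1, U=1) weight 1/600
  (Y=0, W=2, V=0, X=0, Z=2, U=1) weight 1/900
  (Y=0, W=2, V=0, X=0, Z=3, U=1) weight 1/450
  (Y=0, W=2, V=0, X=1, Z=0, U=1) weight 1/1200
  (Y=0, W=2, V=0, X=1, Z=1, U=1) weight 1/1200
  (Y=0, W=2, V=0, X=1, Z=2, U=1) weight 1/1800
  (Y=0, W=2, V=0, X=1, Z=3, U=1) weight 1/900
  (Y=0, W=3, V=0, X=0, Z=0, U=0) weight 1/300
  … 183 more
Group by W:
  weight(W=2) = 1/5
  weight(W=3) = 3/10
Total weight = 1/5 + 3/10 = 1/2
P(W=2 | obs) = 1/5 / 1/2 = 2/5
P(W=3 | obs) = 3/10 / 1/2 = 3/5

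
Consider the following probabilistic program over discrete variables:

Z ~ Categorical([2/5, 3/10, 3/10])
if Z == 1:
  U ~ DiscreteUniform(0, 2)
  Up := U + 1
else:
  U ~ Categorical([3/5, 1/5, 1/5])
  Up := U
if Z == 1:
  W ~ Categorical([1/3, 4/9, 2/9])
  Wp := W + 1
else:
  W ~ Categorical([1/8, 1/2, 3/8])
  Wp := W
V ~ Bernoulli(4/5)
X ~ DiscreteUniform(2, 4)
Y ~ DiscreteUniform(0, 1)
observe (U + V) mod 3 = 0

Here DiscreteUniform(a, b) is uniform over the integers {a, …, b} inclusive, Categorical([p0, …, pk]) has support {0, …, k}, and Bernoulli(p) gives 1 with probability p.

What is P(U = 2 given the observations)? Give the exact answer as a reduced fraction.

Enumerate traces; 108 have nonzero weight after conditioning:
  (Z=0, U=0, W=0, V=0, X=2, Y=0) weight 1/1000
  (Z=0, U=0, W=0, V=0, X=2, Y=1) weight 1/1000
  (Z=0, U=0, W=0, V=0, X=3, Y=0) weight 1/1000
  (Z=0, U=0, W=0, V=0, X=3, Y=1) weight 1/1000
  (Z=0, U=0, W=0, V=0, X=4, Y=0) weight 1/1000
  (Z=0, U=0, W=0, V=0, X=4, Y=1) weight 1/1000
  (Z=0, U=0, W=1, V=0, X=2, Y=0) weight 1/250
  (Z=0, U=0, W=1, V=0, X=2, Y=1) weight 1/250
  (Z=0, U=2, W=0, V=1, X=2, Y=0) weight 1/750
  … 99 more
Group by U:
  weight(U=0) = 13/125
  weight(U=2) = 24/125
Total weight = 13/125 + 24/125 = 37/125
P(U=0 | obs) = 13/125 / 37/125 = 13/37
P(U=2 | obs) = 24/125 / 37/125 = 24/37

P(U = 2 | obs) = 24/37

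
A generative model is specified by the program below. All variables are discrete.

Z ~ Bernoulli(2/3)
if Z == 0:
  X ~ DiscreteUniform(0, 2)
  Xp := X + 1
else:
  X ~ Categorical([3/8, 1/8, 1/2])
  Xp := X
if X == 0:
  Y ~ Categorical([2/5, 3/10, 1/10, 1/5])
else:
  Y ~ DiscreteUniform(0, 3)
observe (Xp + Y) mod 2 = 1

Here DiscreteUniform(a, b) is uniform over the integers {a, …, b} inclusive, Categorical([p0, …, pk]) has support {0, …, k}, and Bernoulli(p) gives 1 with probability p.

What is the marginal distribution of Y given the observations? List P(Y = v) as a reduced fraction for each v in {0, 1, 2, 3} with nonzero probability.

P(Y=0) = 67/360, P(Y=1) = 67/180, P(Y=2) = 43/360, P(Y=3) = 29/90

Enumerate traces; 12 have nonzero weight after conditioning:
  (Z=0, X=0, Y=0) weight 2/45
  (Z=0, X=0, Y=2) weight 1/90
  (Z=0, X=1, Y=1) weight 1/36
  (Z=0, X=1, Y=3) weight 1/36
  (Z=0, X=2, Y=0) weight 1/36
  (Z=0, X=2, Y=2) weight 1/36
  (Z=1, X=0, Y=1) weight 3/40
  (Z=1, X=0, Y=3) weight 1/20
  … 4 more
Group by Y:
  weight(Y=0) = 67/720
  weight(Y=1) = 67/360
  weight(Y=2) = 43/720
  weight(Y=3) = 29/180
Total weight = 67/720 + 67/360 + 43/720 + 29/180 = 1/2
P(Y=0 | obs) = 67/720 / 1/2 = 67/360
P(Y=1 | obs) = 67/360 / 1/2 = 67/180
P(Y=2 | obs) = 43/720 / 1/2 = 43/360
P(Y=3 | obs) = 29/180 / 1/2 = 29/90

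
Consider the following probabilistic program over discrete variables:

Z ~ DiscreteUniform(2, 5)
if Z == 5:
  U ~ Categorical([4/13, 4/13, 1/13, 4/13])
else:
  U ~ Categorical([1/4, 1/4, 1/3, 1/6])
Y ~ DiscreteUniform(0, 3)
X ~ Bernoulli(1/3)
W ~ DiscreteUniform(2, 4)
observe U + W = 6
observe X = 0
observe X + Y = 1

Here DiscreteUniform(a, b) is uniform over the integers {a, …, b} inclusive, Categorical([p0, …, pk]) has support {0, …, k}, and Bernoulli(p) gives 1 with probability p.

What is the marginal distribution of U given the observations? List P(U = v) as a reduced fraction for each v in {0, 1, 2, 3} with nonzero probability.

P(U=2) = 4/7, P(U=3) = 3/7

Enumerate traces; 8 have nonzero weight after conditioning:
  (Z=2, U=2, Y=1, X=0, W=4) weight 1/216
  (Z=2, U=3, Y=1, X=0, W=3) weight 1/432
  (Z=3, U=2, Y=1, X=0, W=4) weight 1/216
  (Z=3, U=3, Y=1, X=0, W=3) weight 1/432
  (Z=4, U=2, Y=1, X=0, W=4) weight 1/216
  (Z=4, U=3, Y=1, X=0, W=3) weight 1/432
  (Z=5, U=2, Y=1, X=0, W=4) weight 1/936
  (Z=5, U=3, Y=1, X=0, W=3) weight 1/234
Group by U:
  weight(U=2) = 7/468
  weight(U=3) = 7/624
Total weight = 7/468 + 7/624 = 49/1872
P(U=2 | obs) = 7/468 / 49/1872 = 4/7
P(U=3 | obs) = 7/624 / 49/1872 = 3/7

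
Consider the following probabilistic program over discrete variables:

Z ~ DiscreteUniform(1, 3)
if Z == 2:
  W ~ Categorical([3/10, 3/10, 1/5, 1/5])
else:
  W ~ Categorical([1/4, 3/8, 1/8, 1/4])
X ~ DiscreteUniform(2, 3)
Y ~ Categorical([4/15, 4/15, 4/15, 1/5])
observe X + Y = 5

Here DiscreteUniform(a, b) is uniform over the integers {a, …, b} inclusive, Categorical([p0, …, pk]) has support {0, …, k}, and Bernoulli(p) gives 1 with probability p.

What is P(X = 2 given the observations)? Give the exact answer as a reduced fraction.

Enumerate traces; 24 have nonzero weight after conditioning:
  (Z=1, W=0, X=2, Y=3) weight 1/120
  (Z=1, W=0, X=3, Y=2) weight 1/90
  (Z=1, W=1, X=2, Y=3) weight 1/80
  (Z=1, W=1, X=3, Y=2) weight 1/60
  (Z=1, W=2, X=2, Y=3) weight 1/240
  (Z=1, W=2, X=3, Y=2) weight 1/180
  (Z=1, W=3, X=2, Y=3) weight 1/120
  (Z=1, W=3, X=3, Y=2) weight 1/90
  … 16 more
Group by X:
  weight(X=2) = 1/10
  weight(X=3) = 2/15
Total weight = 1/10 + 2/15 = 7/30
P(X=2 | obs) = 1/10 / 7/30 = 3/7
P(X=3 | obs) = 2/15 / 7/30 = 4/7

P(X = 2 | obs) = 3/7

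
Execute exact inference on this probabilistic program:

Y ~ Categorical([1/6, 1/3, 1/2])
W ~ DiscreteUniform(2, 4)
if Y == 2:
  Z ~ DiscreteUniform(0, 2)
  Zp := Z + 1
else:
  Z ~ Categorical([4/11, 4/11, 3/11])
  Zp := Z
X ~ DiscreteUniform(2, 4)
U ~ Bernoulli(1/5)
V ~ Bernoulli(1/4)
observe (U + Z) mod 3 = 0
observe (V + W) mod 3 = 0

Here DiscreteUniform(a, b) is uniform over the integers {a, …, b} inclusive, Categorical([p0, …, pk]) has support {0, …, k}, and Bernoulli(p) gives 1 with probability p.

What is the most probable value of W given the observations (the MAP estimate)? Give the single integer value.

argmax_v P(W = v | obs) = 3

Enumerate traces; 36 have nonzero weight after conditioning:
  (Y=0, W=2, Z=0, X=2, U=0, V=1) weight 2/1485
  (Y=0, W=2, Z=0, X=3, U=0, V=1) weight 2/1485
  (Y=0, W=2, Z=0, X=4, U=0, V=1) weight 2/1485
  (Y=0, W=2, Z=2, X=2, U=1, V=1) weight 1/3960
  (Y=0, W=2, Z=2, X=3, U=1, V=1) weight 1/3960
  (Y=0, W=2, Z=2, X=4, U=1, V=1) weight 1/3960
  (Y=0, W=3, Z=0, X=2, U=0, V=0) weight 2/495
  (Y=0, W=3, Z=0, X=3, U=0, V=0) weight 2/495
  … 28 more
Group by W:
  weight(W=2) = 14/495
  weight(W=3) = 14/165
Total weight = 14/495 + 14/165 = 56/495
P(W=2 | obs) = 14/495 / 56/495 = 1/4
P(W=3 | obs) = 14/165 / 56/495 = 3/4
argmax = 3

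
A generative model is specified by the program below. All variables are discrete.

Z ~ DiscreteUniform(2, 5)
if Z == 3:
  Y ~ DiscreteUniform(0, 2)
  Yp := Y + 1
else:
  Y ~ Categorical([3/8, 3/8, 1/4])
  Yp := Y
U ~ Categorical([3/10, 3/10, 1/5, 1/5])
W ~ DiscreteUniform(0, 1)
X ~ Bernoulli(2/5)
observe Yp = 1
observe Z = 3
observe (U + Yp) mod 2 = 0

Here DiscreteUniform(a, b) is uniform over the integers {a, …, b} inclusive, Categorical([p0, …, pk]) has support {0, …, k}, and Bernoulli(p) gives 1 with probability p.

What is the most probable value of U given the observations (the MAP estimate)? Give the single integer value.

Enumerate traces; 8 have nonzero weight after conditioning:
  (Z=3, Y=0, U=1, W=0, X=0) weight 3/400
  (Z=3, Y=0, U=1, W=0, X=1) weight 1/200
  (Z=3, Y=0, U=1, W=1, X=0) weight 3/400
  (Z=3, Y=0, U=1, W=1, X=1) weight 1/200
  (Z=3, Y=0, U=3, W=0, X=0) weight 1/200
  (Z=3, Y=0, U=3, W=0, X=1) weight 1/300
  (Z=3, Y=0, U=3, W=1, X=0) weight 1/200
  (Z=3, Y=0, U=3, W=1, X=1) weight 1/300
Group by U:
  weight(U=1) = 1/40
  weight(U=3) = 1/60
Total weight = 1/40 + 1/60 = 1/24
P(U=1 | obs) = 1/40 / 1/24 = 3/5
P(U=3 | obs) = 1/60 / 1/24 = 2/5
argmax = 1

argmax_v P(U = v | obs) = 1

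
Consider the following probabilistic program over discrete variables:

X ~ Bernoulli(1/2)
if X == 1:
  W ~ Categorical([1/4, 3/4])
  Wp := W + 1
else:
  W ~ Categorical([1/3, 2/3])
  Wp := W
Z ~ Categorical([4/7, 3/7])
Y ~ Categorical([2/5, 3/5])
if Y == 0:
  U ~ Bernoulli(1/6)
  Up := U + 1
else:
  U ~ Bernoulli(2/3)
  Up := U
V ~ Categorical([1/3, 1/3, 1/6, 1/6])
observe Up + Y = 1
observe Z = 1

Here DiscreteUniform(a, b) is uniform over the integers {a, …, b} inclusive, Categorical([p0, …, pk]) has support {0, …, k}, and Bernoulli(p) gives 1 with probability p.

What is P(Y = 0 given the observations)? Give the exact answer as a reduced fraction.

Enumerate traces; 32 have nonzero weight after conditioning:
  (X=0, W=0, Z=1, Y=0, U=0, V=0) weight 1/126
  (X=0, W=0, Z=1, Y=0, U=0, V=1) weight 1/126
  (X=0, W=0, Z=1, Y=0, U=0, V=2) weight 1/252
  (X=0, W=0, Z=1, Y=0, U=0, V=3) weight 1/252
  (X=0, W=0, Z=1, Y=1, U=0, V=0) weight 1/210
  (X=0, W=0, Z=1, Y=1, U=0, V=1) weight 1/210
  (X=0, W=0, Z=1, Y=1, U=0, V=2) weight 1/420
  (X=0, W=0, Z=1, Y=1, U=0, V=3) weight 1/420
  … 24 more
Group by Y:
  weight(Y=0) = 1/7
  weight(Y=1) = 3/35
Total weight = 1/7 + 3/35 = 8/35
P(Y=0 | obs) = 1/7 / 8/35 = 5/8
P(Y=1 | obs) = 3/35 / 8/35 = 3/8

P(Y = 0 | obs) = 5/8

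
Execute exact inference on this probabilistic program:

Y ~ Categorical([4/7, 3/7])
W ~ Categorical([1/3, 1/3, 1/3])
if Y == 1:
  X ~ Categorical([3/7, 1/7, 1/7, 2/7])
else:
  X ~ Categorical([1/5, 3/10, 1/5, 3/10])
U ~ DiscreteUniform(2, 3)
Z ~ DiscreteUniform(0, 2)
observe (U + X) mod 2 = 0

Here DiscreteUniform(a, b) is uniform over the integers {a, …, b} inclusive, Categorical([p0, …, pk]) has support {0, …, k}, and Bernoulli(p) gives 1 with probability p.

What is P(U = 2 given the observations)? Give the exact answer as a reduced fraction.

P(U = 2 | obs) = 116/245

Enumerate traces; 72 have nonzero weight after conditioning:
  (Y=0, W=0, X=0, U=2, Z=0) weight 2/315
  (Y=0, W=0, X=0, U=2, Z=1) weight 2/315
  (Y=0, W=0, X=0, U=2, Z=2) weight 2/315
  (Y=0, W=0, X=1, U=3, Z=0) weight 1/105
  (Y=0, W=0, X=1, U=3, Z=1) weight 1/105
  (Y=0, W=0, X=1, U=3, Z=2) weight 1/105
  (Y=0, W=0, X=2, U=2, Z=0) weight 2/315
  (Y=0, W=0, X=2, U=2, Z=1) weight 2/315
  … 64 more
Group by U:
  weight(U=2) = 58/245
  weight(U=3) = 129/490
Total weight = 58/245 + 129/490 = 1/2
P(U=2 | obs) = 58/245 / 1/2 = 116/245
P(U=3 | obs) = 129/490 / 1/2 = 129/245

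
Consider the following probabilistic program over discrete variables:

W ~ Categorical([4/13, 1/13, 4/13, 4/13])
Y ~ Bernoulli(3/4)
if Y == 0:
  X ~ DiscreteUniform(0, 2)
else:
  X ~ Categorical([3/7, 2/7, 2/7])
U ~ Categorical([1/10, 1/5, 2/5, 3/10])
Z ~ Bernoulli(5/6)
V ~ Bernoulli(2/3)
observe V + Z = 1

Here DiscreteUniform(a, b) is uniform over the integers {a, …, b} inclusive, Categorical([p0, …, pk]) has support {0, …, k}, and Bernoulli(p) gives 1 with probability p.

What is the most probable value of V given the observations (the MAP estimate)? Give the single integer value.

Enumerate traces; 192 have nonzero weight after conditioning:
  (W=0, Y=0, X=0, U=0, Z=0, V=1) weight 1/3510
  (W=0, Y=0, X=0, U=0, Z=1, V=0) weight 1/1404
  (W=0, Y=0, X=0, U=1, Z=0, V=1) weight 1/1755
  (W=0, Y=0, X=0, U=1, Z=1, V=0) weight 1/702
  (W=0, Y=0, X=0, U=2, Z=0, V=1) weight 2/1755
  (W=0, Y=0, X=0, U=2, Z=1, V=0) weight 1/351
  (W=0, Y=0, X=0, U=3, Z=0, V=1) weight 1/1170
  (W=0, Y=0, X=0, U=3, Z=1, V=0) weight 1/468
  … 184 more
Group by V:
  weight(V=0) = 5/18
  weight(V=1) = 1/9
Total weight = 5/18 + 1/9 = 7/18
P(V=0 | obs) = 5/18 / 7/18 = 5/7
P(V=1 | obs) = 1/9 / 7/18 = 2/7
argmax = 0

argmax_v P(V = v | obs) = 0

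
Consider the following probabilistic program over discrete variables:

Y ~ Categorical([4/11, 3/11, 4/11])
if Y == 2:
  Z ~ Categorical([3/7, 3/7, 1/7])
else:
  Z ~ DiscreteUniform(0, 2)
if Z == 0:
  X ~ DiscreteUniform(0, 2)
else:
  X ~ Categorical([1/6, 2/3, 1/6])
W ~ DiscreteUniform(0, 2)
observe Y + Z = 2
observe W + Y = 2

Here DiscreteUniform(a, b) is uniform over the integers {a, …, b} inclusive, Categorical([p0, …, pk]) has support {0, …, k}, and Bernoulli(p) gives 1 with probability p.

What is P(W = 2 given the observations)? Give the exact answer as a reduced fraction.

Enumerate traces; 9 have nonzero weight after conditioning:
  (Y=0, Z=2, X=0, W=2) weight 2/297
  (Y=0, Z=2, X=1, W=2) weight 8/297
  (Y=0, Z=2, X=2, W=2) weight 2/297
  (Y=1, Z=1, X=0, W=1) weight 1/198
  (Y=1, Z=1, X=1, W=1) weight 2/99
  (Y=1, Z=1, X=2, W=1) weight 1/198
  (Y=2, Z=0, X=0, W=0) weight 4/231
  (Y=2, Z=0, X=1, W=0) weight 4/231
  … 1 more
Group by W:
  weight(W=0) = 4/77
  weight(W=1) = 1/33
  weight(W=2) = 4/99
Total weight = 4/77 + 1/33 + 4/99 = 85/693
P(W=0 | obs) = 4/77 / 85/693 = 36/85
P(W=1 | obs) = 1/33 / 85/693 = 21/85
P(W=2 | obs) = 4/99 / 85/693 = 28/85

P(W = 2 | obs) = 28/85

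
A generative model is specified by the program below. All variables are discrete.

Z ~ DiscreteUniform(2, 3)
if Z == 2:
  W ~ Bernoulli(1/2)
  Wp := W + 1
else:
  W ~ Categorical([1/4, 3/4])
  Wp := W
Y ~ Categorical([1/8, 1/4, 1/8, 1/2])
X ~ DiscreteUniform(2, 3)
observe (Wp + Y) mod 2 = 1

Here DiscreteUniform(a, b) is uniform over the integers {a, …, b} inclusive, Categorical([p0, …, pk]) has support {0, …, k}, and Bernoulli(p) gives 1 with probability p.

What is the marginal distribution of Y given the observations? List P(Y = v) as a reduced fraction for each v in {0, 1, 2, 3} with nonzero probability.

P(Y=0) = 5/28, P(Y=1) = 3/14, P(Y=2) = 5/28, P(Y=3) = 3/7

Enumerate traces; 16 have nonzero weight after conditioning:
  (Z=2, W=0, Y=0, X=2) weight 1/64
  (Z=2, W=0, Y=0, X=3) weight 1/64
  (Z=2, W=0, Y=2, X=2) weight 1/64
  (Z=2, W=0, Y=2, X=3) weight 1/64
  (Z=2, W=1, Y=1, X=2) weight 1/32
  (Z=2, W=1, Y=1, X=3) weight 1/32
  (Z=2, W=1, Y=3, X=2) weight 1/16
  (Z=2, W=1, Y=3, X=3) weight 1/16
  … 8 more
Group by Y:
  weight(Y=0) = 5/64
  weight(Y=1) = 3/32
  weight(Y=2) = 5/64
  weight(Y=3) = 3/16
Total weight = 5/64 + 3/32 + 5/64 + 3/16 = 7/16
P(Y=0 | obs) = 5/64 / 7/16 = 5/28
P(Y=1 | obs) = 3/32 / 7/16 = 3/14
P(Y=2 | obs) = 5/64 / 7/16 = 5/28
P(Y=3 | obs) = 3/16 / 7/16 = 3/7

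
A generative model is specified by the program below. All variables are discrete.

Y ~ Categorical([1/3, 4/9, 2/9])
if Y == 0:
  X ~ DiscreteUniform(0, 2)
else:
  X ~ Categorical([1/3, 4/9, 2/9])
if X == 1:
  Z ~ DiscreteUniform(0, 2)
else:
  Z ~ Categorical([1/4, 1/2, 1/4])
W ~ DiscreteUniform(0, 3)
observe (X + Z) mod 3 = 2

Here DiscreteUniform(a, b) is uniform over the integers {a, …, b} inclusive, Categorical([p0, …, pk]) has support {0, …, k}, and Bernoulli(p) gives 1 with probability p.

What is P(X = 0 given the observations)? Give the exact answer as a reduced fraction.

P(X = 0 | obs) = 27/92

Enumerate traces; 36 have nonzero weight after conditioning:
  (Y=0, X=0, Z=2, W=0) weight 1/144
  (Y=0, X=0, Z=2, W=1) weight 1/144
  (Y=0, X=0, Z=2, W=2) weight 1/144
  (Y=0, X=0, Z=2, W=3) weight 1/144
  (Y=0, X=1, Z=1, W=0) weight 1/108
  (Y=0, X=1, Z=1, W=1) weight 1/108
  (Y=0, X=1, Z=1, W=2) weight 1/108
  (Y=0, X=1, Z=1, W=3) weight 1/108
  (Y=0, X=2, Z=0, W=0) weight 1/144
  … 27 more
Group by X:
  weight(X=0) = 1/12
  weight(X=1) = 11/81
  weight(X=2) = 7/108
Total weight = 1/12 + 11/81 + 7/108 = 23/81
P(X=0 | obs) = 1/12 / 23/81 = 27/92
P(X=1 | obs) = 11/81 / 23/81 = 11/23
P(X=2 | obs) = 7/108 / 23/81 = 21/92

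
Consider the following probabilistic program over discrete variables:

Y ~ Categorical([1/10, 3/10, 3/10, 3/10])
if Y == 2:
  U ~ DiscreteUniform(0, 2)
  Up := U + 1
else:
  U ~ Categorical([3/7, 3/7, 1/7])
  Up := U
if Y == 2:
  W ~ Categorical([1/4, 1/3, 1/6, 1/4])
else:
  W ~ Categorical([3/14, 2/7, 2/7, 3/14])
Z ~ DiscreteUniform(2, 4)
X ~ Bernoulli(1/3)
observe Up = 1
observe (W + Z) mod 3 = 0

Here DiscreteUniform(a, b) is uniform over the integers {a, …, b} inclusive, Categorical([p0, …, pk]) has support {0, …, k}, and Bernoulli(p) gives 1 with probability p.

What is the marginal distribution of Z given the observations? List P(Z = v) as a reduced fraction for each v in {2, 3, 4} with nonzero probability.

Enumerate traces; 32 have nonzero weight after conditioning:
  (Y=0, U=1, W=0, Z=3, X=0) weight 1/490
  (Y=0, U=1, W=0, Z=3, X=1) weight 1/980
  (Y=0, U=1, W=1, Z=2, X=0) weight 2/735
  (Y=0, U=1, W=1, Z=2, X=1) weight 1/735
  (Y=0, U=1, W=2, Z=4, X=0) weight 2/735
  (Y=0, U=1, W=2, Z=4, X=1) weight 1/735
  (Y=0, U=1, W=3, Z=3, X=0) weight 1/490
  (Y=0, U=1, W=3, Z=3, X=1) weight 1/980
  … 24 more
Group by Z:
  weight(Z=2) = 5/126
  weight(Z=3) = 5/84
  weight(Z=4) = 43/1260
Total weight = 5/126 + 5/84 + 43/1260 = 2/15
P(Z=2 | obs) = 5/126 / 2/15 = 25/84
P(Z=3 | obs) = 5/84 / 2/15 = 25/56
P(Z=4 | obs) = 43/1260 / 2/15 = 43/168

P(Z=2) = 25/84, P(Z=3) = 25/56, P(Z=4) = 43/168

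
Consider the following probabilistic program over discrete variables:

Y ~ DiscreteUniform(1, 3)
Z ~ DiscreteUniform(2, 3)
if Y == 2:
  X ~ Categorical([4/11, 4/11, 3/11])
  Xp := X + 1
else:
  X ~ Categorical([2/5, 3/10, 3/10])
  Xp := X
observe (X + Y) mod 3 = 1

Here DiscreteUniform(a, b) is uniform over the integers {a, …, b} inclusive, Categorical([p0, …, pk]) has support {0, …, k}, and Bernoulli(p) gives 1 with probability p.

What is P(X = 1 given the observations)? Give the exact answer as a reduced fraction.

Enumerate traces; 6 have nonzero weight after conditioning:
  (Y=1, Z=2, X=0) weight 1/15
  (Y=1, Z=3, X=0) weight 1/15
  (Y=2, Z=2, X=2) weight 1/22
  (Y=2, Z=3, X=2) weight 1/22
  (Y=3, Z=2, X=1) weight 1/20
  (Y=3, Z=3, X=1) weight 1/20
Group by X:
  weight(X=0) = 2/15
  weight(X=1) = 1/10
  weight(X=2) = 1/11
Total weight = 2/15 + 1/10 + 1/11 = 107/330
P(X=0 | obs) = 2/15 / 107/330 = 44/107
P(X=1 | obs) = 1/10 / 107/330 = 33/107
P(X=2 | obs) = 1/11 / 107/330 = 30/107

P(X = 1 | obs) = 33/107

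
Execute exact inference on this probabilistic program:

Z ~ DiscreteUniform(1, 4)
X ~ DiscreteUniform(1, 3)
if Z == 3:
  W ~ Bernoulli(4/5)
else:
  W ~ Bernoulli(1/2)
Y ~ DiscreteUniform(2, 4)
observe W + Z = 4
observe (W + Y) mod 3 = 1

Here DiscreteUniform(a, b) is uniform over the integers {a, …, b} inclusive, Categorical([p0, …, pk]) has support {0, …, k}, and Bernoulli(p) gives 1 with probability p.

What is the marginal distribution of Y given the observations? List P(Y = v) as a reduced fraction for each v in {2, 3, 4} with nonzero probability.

Enumerate traces; 6 have nonzero weight after conditioning:
  (Z=3, X=1, W=1, Y=3) weight 1/45
  (Z=3, X=2, W=1, Y=3) weight 1/45
  (Z=3, X=3, W=1, Y=3) weight 1/45
  (Z=4, X=1, W=0, Y=4) weight 1/72
  (Z=4, X=2, W=0, Y=4) weight 1/72
  (Z=4, X=3, W=0, Y=4) weight 1/72
Group by Y:
  weight(Y=3) = 1/15
  weight(Y=4) = 1/24
Total weight = 1/15 + 1/24 = 13/120
P(Y=3 | obs) = 1/15 / 13/120 = 8/13
P(Y=4 | obs) = 1/24 / 13/120 = 5/13

P(Y=3) = 8/13, P(Y=4) = 5/13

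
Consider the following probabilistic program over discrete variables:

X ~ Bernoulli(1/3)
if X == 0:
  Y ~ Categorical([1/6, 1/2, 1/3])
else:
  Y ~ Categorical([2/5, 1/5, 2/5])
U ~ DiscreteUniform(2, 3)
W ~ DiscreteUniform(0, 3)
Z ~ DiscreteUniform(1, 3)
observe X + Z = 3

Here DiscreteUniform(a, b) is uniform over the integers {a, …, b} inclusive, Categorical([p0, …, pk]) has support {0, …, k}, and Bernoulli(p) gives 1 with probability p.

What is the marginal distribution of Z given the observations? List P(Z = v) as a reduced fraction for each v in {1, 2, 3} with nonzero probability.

Enumerate traces; 48 have nonzero weight after conditioning:
  (X=0, Y=0, U=2, W=0, Z=3) weight 1/216
  (X=0, Y=0, U=2, W=1, Z=3) weight 1/216
  (X=0, Y=0, U=2, W=2, Z=3) weight 1/216
  (X=0, Y=0, U=2, W=3, Z=3) weight 1/216
  (X=0, Y=0, U=3, W=0, Z=3) weight 1/216
  (X=0, Y=0, U=3, W=1, Z=3) weight 1/216
  (X=0, Y=0, U=3, W=2, Z=3) weight 1/216
  (X=0, Y=0, U=3, W=3, Z=3) weight 1/216
  (X=1, Y=0, U=2, W=0, Z=2) weight 1/180
  … 39 more
Group by Z:
  weight(Z=2) = 1/9
  weight(Z=3) = 2/9
Total weight = 1/9 + 2/9 = 1/3
P(Z=2 | obs) = 1/9 / 1/3 = 1/3
P(Z=3 | obs) = 2/9 / 1/3 = 2/3

P(Z=2) = 1/3, P(Z=3) = 2/3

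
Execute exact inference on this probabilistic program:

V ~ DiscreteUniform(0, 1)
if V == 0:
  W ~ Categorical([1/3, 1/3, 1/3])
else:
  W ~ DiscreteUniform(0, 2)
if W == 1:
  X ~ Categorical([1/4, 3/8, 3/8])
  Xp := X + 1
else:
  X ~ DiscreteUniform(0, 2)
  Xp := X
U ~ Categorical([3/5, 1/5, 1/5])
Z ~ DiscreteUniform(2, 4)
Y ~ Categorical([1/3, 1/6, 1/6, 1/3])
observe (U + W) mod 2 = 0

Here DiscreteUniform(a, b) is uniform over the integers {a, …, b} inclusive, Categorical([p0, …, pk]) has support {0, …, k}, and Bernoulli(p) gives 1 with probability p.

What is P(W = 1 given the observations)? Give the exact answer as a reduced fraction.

Enumerate traces; 360 have nonzero weight after conditioning:
  (V=0, W=0, X=0, U=0, Z=2, Y=0) weight 1/270
  (V=0, W=0, X=0, U=0, Z=2, Y=1) weight 1/540
  (V=0, W=0, X=0, U=0, Z=2, Y=2) weight 1/540
  (V=0, W=0, X=0, U=0, Z=2, Y=3) weight 1/270
  (V=0, W=0, X=0, U=0, Z=3, Y=0) weight 1/270
  (V=0, W=0, X=0, U=0, Z=3, Y=1) weight 1/540
  (V=0, W=0, X=0, U=0, Z=3, Y=2) weight 1/540
  (V=0, W=0, X=0, U=0, Z=3, Y=3) weight 1/270
  (V=0, W=1, X=0, U=1, Z=2, Y=0) weight 1/1080
  (V=0, W=2, X=0, U=0, Z=2, Y=0) weight 1/270
  … 350 more
Group by W:
  weight(W=0) = 4/15
  weight(W=1) = 1/15
  weight(W=2) = 4/15
Total weight = 4/15 + 1/15 + 4/15 = 3/5
P(W=0 | obs) = 4/15 / 3/5 = 4/9
P(W=1 | obs) = 1/15 / 3/5 = 1/9
P(W=2 | obs) = 4/15 / 3/5 = 4/9

P(W = 1 | obs) = 1/9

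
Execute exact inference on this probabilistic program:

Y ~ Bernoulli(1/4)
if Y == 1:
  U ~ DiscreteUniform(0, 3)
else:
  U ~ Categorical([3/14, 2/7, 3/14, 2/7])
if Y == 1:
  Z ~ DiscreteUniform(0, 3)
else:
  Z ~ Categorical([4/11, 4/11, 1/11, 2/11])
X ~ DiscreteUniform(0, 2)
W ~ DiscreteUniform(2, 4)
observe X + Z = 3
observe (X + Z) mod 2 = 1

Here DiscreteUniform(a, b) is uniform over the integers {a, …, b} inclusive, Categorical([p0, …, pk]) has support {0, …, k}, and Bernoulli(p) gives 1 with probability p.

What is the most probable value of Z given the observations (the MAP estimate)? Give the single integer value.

Enumerate traces; 72 have nonzero weight after conditioning:
  (Y=0, U=0, Z=1, X=2, W=2) weight 1/154
  (Y=0, U=0, Z=1, X=2, W=3) weight 1/154
  (Y=0, U=0, Z=1, X=2, W=4) weight 1/154
  (Y=0, U=0, Z=2, X=1, W=2) weight 1/616
  (Y=0, U=0, Z=2, X=1, W=3) weight 1/616
  (Y=0, U=0, Z=2, X=1, W=4) weight 1/616
  (Y=0, U=0, Z=3, X=0, W=2) weight 1/308
  (Y=0, U=0, Z=3, X=0, W=3) weight 1/308
  … 64 more
Group by Z:
  weight(Z=1) = 59/528
  weight(Z=2) = 23/528
  weight(Z=3) = 35/528
Total weight = 59/528 + 23/528 + 35/528 = 39/176
P(Z=1 | obs) = 59/528 / 39/176 = 59/117
P(Z=2 | obs) = 23/528 / 39/176 = 23/117
P(Z=3 | obs) = 35/528 / 39/176 = 35/117
argmax = 1

argmax_v P(Z = v | obs) = 1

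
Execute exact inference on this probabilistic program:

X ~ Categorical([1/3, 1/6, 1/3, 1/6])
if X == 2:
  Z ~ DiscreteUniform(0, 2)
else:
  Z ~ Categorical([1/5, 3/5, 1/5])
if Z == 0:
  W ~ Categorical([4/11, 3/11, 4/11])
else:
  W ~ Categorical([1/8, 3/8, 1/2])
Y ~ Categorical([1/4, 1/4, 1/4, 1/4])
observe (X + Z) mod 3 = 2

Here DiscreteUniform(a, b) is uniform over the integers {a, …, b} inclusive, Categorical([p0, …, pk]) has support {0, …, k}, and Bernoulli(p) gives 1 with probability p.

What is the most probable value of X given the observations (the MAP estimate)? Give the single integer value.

argmax_v P(X = v | obs) = 2

Enumerate traces; 48 have nonzero weight after conditioning:
  (X=0, Z=2, W=0, Y=0) weight 1/480
  (X=0, Z=2, W=0, Y=1) weight 1/480
  (X=0, Z=2, W=0, Y=2) weight 1/480
  (X=0, Z=2, W=0, Y=3) weight 1/480
  (X=0, Z=2, W=1, Y=0) weight 1/160
  (X=0, Z=2, W=1, Y=1) weight 1/160
  (X=0, Z=2, W=1, Y=2) weight 1/160
  (X=0, Z=2, W=1, Y=3) weight 1/160
  (X=1, Z=1, W=0, Y=0) weight 1/320
  (X=2, Z=0, W=0, Y=0) weight 1/99
  … 38 more
Group by X:
  weight(X=0) = 1/15
  weight(X=1) = 1/10
  weight(X=2) = 1/9
  weight(X=3) = 1/30
Total weight = 1/15 + 1/10 + 1/9 + 1/30 = 14/45
P(X=0 | obs) = 1/15 / 14/45 = 3/14
P(X=1 | obs) = 1/10 / 14/45 = 9/28
P(X=2 | obs) = 1/9 / 14/45 = 5/14
P(X=3 | obs) = 1/30 / 14/45 = 3/28
argmax = 2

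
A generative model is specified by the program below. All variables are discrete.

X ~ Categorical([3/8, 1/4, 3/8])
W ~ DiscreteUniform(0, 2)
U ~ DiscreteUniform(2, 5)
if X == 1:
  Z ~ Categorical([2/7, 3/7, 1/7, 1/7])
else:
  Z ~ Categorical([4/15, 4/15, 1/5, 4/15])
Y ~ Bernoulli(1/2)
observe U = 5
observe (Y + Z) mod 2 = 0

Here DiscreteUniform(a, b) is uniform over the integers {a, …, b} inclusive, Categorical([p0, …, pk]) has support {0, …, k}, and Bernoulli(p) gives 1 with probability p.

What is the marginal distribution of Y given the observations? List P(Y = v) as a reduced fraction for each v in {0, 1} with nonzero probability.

P(Y=0) = 16/35, P(Y=1) = 19/35

Enumerate traces; 36 have nonzero weight after conditioning:
  (X=0, W=0, U=5, Z=0, Y=0) weight 1/240
  (X=0, W=0, U=5, Z=1, Y=1) weight 1/240
  (X=0, W=0, U=5, Z=2, Y=0) weight 1/320
  (X=0, W=0, U=5, Z=3, Y=1) weight 1/240
  (X=0, W=1, U=5, Z=0, Y=0) weight 1/240
  (X=0, W=1, U=5, Z=1, Y=1) weight 1/240
  (X=0, W=1, U=5, Z=2, Y=0) weight 1/320
  (X=0, W=1, U=5, Z=3, Y=1) weight 1/240
  … 28 more
Group by Y:
  weight(Y=0) = 2/35
  weight(Y=1) = 19/280
Total weight = 2/35 + 19/280 = 1/8
P(Y=0 | obs) = 2/35 / 1/8 = 16/35
P(Y=1 | obs) = 19/280 / 1/8 = 19/35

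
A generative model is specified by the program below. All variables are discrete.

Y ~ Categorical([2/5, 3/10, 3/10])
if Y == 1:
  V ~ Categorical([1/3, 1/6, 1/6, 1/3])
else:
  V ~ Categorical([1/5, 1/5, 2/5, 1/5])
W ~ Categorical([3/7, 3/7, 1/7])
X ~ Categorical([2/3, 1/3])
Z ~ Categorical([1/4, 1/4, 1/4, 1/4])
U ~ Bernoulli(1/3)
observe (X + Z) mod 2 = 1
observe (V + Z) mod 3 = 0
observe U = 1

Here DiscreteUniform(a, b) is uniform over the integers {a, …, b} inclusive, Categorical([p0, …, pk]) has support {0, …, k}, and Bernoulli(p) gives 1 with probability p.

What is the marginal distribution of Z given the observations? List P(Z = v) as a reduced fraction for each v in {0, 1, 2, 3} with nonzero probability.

P(Z=0) = 48/229, P(Z=1) = 66/229, P(Z=2) = 19/229, P(Z=3) = 96/229

Enumerate traces; 54 have nonzero weight after conditioning:
  (Y=0, V=0, W=0, X=0, Z=3, U=1) weight 1/525
  (Y=0, V=0, W=0, X=1, Z=0, U=1) weight 1/1050
  (Y=0, V=0, W=1, X=0, Z=3, U=1) weight 1/525
  (Y=0, V=0, W=1, X=1, Z=0, U=1) weight 1/1050
  (Y=0, V=0, W=2, X=0, Z=3, U=1) weight 1/1575
  (Y=0, V=0, W=2, X=1, Z=0, U=1) weight 1/3150
  (Y=0, V=1, W=0, X=1, Z=2, U=1) weight 1/1050
  (Y=0, V=1, W=1, X=1, Z=2, U=1) weight 1/1050
  (Y=0, V=2, W=0, X=0, Z=1, U=1) weight 2/525
  … 45 more
Group by Z:
  weight(Z=0) = 1/75
  weight(Z=1) = 11/600
  weight(Z=2) = 19/3600
  weight(Z=3) = 2/75
Total weight = 1/75 + 11/600 + 19/3600 + 2/75 = 229/3600
P(Z=0 | obs) = 1/75 / 229/3600 = 48/229
P(Z=1 | obs) = 11/600 / 229/3600 = 66/229
P(Z=2 | obs) = 19/3600 / 229/3600 = 19/229
P(Z=3 | obs) = 2/75 / 229/3600 = 96/229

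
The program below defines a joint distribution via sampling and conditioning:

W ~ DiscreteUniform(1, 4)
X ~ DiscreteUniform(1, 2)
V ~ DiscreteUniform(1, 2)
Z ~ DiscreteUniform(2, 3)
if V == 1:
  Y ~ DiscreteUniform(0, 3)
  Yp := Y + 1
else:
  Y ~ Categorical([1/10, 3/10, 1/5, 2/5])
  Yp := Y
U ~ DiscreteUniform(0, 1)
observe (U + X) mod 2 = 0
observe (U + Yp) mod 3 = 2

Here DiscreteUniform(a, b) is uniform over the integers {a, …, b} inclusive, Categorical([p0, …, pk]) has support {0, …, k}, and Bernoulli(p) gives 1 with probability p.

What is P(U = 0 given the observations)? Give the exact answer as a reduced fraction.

P(U = 0 | obs) = 9/25

Enumerate traces; 40 have nonzero weight after conditioning:
  (W=1, X=1, V=1, Z=2, Y=0, U=1) weight 1/256
  (W=1, X=1, V=1, Z=2, Y=3, U=1) weight 1/256
  (W=1, X=1, V=1, Z=3, Y=0, U=1) weight 1/256
  (W=1, X=1, V=1, Z=3, Y=3, U=1) weight 1/256
  (W=1, X=1, V=2, Z=2, Y=1, U=1) weight 3/640
  (W=1, X=1, V=2, Z=3, Y=1, U=1) weight 3/640
  (W=1, X=2, V=1, Z=2, Y=1, U=0) weight 1/256
  (W=1, X=2, V=1, Z=3, Y=1, U=0) weight 1/256
  … 32 more
Group by U:
  weight(U=0) = 9/160
  weight(U=1) = 1/10
Total weight = 9/160 + 1/10 = 5/32
P(U=0 | obs) = 9/160 / 5/32 = 9/25
P(U=1 | obs) = 1/10 / 5/32 = 16/25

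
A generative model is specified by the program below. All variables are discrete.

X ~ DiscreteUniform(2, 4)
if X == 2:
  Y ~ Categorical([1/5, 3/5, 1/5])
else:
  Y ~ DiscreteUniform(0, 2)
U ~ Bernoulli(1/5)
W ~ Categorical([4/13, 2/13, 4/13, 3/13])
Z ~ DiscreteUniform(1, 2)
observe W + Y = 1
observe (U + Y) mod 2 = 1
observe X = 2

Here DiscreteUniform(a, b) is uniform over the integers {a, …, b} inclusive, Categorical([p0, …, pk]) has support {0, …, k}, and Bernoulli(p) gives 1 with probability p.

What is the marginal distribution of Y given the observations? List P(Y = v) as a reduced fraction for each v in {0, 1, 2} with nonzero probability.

P(Y=0) = 1/25, P(Y=1) = 24/25

Enumerate traces; 4 have nonzero weight after conditioning:
  (X=2, Y=0, U=1, W=1, Z=1) weight 1/975
  (X=2, Y=0, U=1, W=1, Z=2) weight 1/975
  (X=2, Y=1, U=0, W=0, Z=1) weight 8/325
  (X=2, Y=1, U=0, W=0, Z=2) weight 8/325
Group by Y:
  weight(Y=0) = 2/975
  weight(Y=1) = 16/325
Total weight = 2/975 + 16/325 = 2/39
P(Y=0 | obs) = 2/975 / 2/39 = 1/25
P(Y=1 | obs) = 16/325 / 2/39 = 24/25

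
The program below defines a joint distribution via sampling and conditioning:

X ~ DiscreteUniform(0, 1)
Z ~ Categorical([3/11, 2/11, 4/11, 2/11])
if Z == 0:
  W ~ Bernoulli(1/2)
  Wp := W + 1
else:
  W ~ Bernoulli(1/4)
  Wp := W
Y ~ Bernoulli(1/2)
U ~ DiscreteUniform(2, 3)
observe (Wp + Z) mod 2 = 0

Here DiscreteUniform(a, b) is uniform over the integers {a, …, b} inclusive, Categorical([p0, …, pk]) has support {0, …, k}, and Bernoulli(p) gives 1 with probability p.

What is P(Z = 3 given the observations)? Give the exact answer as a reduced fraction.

Enumerate traces; 32 have nonzero weight after conditioning:
  (X=0, Z=0, W=1, Y=0, U=2) weight 3/176
  (X=0, Z=0, W=1, Y=0, U=3) weight 3/176
  (X=0, Z=0, W=1, Y=1, U=2) weight 3/176
  (X=0, Z=0, W=1, Y=1, U=3) weight 3/176
  (X=0, Z=1, W=1, Y=0, U=2) weight 1/176
  (X=0, Z=1, W=1, Y=0, U=3) weight 1/176
  (X=0, Z=1, W=1, Y=1, U=2) weight 1/176
  (X=0, Z=1, W=1, Y=1, U=3) weight 1/176
  (X=0, Z=2, W=0, Y=0, U=2) weight 3/88
  (X=0, Z=3, W=1, Y=0, U=2) weight 1/176
  … 22 more
Group by Z:
  weight(Z=0) = 3/22
  weight(Z=1) = 1/22
  weight(Z=2) = 3/11
  weight(Z=3) = 1/22
Total weight = 3/22 + 1/22 + 3/11 + 1/22 = 1/2
P(Z=0 | obs) = 3/22 / 1/2 = 3/11
P(Z=1 | obs) = 1/22 / 1/2 = 1/11
P(Z=2 | obs) = 3/11 / 1/2 = 6/11
P(Z=3 | obs) = 1/22 / 1/2 = 1/11

P(Z = 3 | obs) = 1/11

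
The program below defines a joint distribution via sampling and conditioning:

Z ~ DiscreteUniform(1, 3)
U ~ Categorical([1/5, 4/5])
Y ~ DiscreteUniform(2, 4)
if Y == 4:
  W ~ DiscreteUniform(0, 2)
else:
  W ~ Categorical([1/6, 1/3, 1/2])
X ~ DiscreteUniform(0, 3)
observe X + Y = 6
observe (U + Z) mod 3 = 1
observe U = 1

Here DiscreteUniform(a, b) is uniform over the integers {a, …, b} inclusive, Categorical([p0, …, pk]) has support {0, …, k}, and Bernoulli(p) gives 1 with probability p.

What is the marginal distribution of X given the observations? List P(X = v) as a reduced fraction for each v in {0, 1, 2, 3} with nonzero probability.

Enumerate traces; 6 have nonzero weight after conditioning:
  (Z=3, U=1, Y=3, W=0, X=3) weight 1/270
  (Z=3, U=1, Y=3, W=1, X=3) weight 1/135
  (Z=3, U=1, Y=3, W=2, X=3) weight 1/90
  (Z=3, U=1, Y=4, W=0, X=2) weight 1/135
  (Z=3, U=1, Y=4, W=1, X=2) weight 1/135
  (Z=3, U=1, Y=4, W=2, X=2) weight 1/135
Group by X:
  weight(X=2) = 1/45
  weight(X=3) = 1/45
Total weight = 1/45 + 1/45 = 2/45
P(X=2 | obs) = 1/45 / 2/45 = 1/2
P(X=3 | obs) = 1/45 / 2/45 = 1/2

P(X=2) = 1/2, P(X=3) = 1/2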